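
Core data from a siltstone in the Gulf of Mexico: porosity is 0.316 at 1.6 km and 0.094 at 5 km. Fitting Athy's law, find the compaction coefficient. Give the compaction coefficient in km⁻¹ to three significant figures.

0.357 km⁻¹

Athy: φ(d) = φ₀ e^(−βd) ⇒ φ₁/φ₂ = e^{β(d₂−d₁)} ⇒ β = ln(φ₁/φ₂)/(d₂−d₁)
β = ln(0.316/0.094) / (5 − 1.6) = ln(3.362) / 3.4 = 1.2124 / 3.4 = 0.3566 km⁻¹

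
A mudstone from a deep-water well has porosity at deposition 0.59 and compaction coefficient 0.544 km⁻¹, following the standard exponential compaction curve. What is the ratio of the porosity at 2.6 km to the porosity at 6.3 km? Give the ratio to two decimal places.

n(z₁)/n(z₂) = e^(−k·z₁)/e^(−k·z₂) = e^{k(z₂−z₁)}
= exp(0.544 × 3.7) = exp(2.013) = 7.4842

7.48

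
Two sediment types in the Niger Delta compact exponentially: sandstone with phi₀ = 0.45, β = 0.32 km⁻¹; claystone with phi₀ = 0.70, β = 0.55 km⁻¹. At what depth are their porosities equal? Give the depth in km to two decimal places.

1.92 km

Set phi₀ₐ e^(−βₐd) = phi₀ᵦ e^(−βᵦd) ⇒ ln(phi₀ₐ/phi₀ᵦ) = (βₐ − βᵦ)·d
d = ln(0.45/0.7) / (0.32 − 0.55) = -0.4418 / -0.23 = 1.921 km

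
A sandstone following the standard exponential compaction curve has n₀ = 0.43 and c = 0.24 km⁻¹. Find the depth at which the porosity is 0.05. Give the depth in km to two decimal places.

8.97 km

Invert Athy's law: Z = ln(n₀/n) / c
Z = ln(0.43/0.05) / 0.24 = ln(8.6) / 0.24 = 2.1518 / 0.24 = 8.966 km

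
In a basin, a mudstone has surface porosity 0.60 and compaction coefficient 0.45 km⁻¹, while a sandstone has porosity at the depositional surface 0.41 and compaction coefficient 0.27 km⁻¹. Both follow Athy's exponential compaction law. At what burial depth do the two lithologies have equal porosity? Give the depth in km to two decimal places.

2.12 km

Set n₀ₐ e^(−cₐd) = n₀ᵦ e^(−cᵦd) ⇒ ln(n₀ₐ/n₀ᵦ) = (cₐ − cᵦ)·d
d = ln(0.6/0.41) / (0.45 − 0.27) = 0.3808 / 0.18 = 2.115 km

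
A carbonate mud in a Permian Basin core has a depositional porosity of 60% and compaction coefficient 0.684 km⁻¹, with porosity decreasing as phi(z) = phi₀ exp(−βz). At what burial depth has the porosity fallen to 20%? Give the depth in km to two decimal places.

1.61 km

Invert Athy's law: z = ln(phi₀/phi) / β
z = ln(0.6/0.2) / 0.684 = ln(3) / 0.684 = 1.0986 / 0.684 = 1.606 km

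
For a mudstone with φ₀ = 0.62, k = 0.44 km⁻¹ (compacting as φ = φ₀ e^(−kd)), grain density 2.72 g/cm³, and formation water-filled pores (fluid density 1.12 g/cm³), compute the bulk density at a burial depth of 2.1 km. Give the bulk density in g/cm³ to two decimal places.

2.33 g/cm³

Porosity at depth: φ = 0.62·exp(−0.44×2.1) = 0.62×0.3969 = 0.2461
Bulk density: ρ_b = (1−φ)ρ_g + φ·ρ_f = 0.7539×2.72 + 0.2461×1.12
       = 2.051 + 0.276 = 2.326 g/cm³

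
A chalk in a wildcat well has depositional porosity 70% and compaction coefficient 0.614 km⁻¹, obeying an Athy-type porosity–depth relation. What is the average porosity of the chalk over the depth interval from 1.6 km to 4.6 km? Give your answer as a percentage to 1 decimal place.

12.0%

⟨phi⟩ = (1/(z₂−z₁)) ∫ phi₀ e^(−cz) dz = phi₀·(e^(−c·z₁) − e^(−c·z₂)) / (c·(z₂−z₁))
e^(−0.614×1.6) = 0.3744; e^(−0.614×4.6) = 0.0593
⟨phi⟩ = 0.7 × (0.3744 − 0.0593) / (0.614 × 3) = 0.7 × 0.1710 = 0.1197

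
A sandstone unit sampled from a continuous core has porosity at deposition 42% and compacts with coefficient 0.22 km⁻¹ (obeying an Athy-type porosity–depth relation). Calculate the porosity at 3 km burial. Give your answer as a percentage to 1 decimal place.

n = n₀·exp(−β·d) = 0.42 × exp(−0.22 × 3) = 0.42 × exp(−0.66)
  = 0.42 × 0.5169 = 0.2171

21.7%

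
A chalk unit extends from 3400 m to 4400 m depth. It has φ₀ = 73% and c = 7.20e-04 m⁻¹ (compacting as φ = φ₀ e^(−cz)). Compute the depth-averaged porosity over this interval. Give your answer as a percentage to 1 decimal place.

4.5%

Working in km (1 km = 1000 m; c in km⁻¹ = c in m⁻¹ × 1000):
⟨φ⟩ = (1/(z₂−z₁)) ∫ φ₀ e^(−cz) dz = φ₀·(e^(−c·z₁) − e^(−c·z₂)) / (c·(z₂−z₁))
e^(−0.72×3.4) = 0.0865; e^(−0.72×4.4) = 0.0421
⟨φ⟩ = 0.73 × (0.0865 − 0.0421) / (0.72 × 1) = 0.73 × 0.0616 = 0.0450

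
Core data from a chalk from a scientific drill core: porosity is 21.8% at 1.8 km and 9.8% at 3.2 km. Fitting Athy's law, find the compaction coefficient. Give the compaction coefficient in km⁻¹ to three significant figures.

Athy: phi(d) = phi₀ e^(−kd) ⇒ phi₁/phi₂ = e^{k(d₂−d₁)} ⇒ k = ln(phi₁/phi₂)/(d₂−d₁)
k = ln(0.218/0.098) / (3.2 − 1.8) = ln(2.224) / 1.4 = 0.7995 / 1.4 = 0.5711 km⁻¹

0.571 km⁻¹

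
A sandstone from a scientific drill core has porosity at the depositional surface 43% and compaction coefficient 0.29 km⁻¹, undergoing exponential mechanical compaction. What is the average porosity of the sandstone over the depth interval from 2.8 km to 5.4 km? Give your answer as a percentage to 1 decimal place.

⟨phi⟩ = (1/(z₂−z₁)) ∫ phi₀ e^(−cz) dz = phi₀·(e^(−c·z₁) − e^(−c·z₂)) / (c·(z₂−z₁))
e^(−0.29×2.8) = 0.4440; e^(−0.29×5.4) = 0.2089
⟨phi⟩ = 0.43 × (0.4440 − 0.2089) / (0.29 × 2.6) = 0.43 × 0.3118 = 0.1341

13.4%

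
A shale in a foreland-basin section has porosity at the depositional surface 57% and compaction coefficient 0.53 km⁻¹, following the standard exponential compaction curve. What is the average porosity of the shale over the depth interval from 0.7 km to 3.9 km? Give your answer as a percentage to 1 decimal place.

18.9%

⟨phi⟩ = (1/(d₂−d₁)) ∫ phi₀ e^(−cd) dd = phi₀·(e^(−c·d₁) − e^(−c·d₂)) / (c·(d₂−d₁))
e^(−0.53×0.7) = 0.6900; e^(−0.53×3.9) = 0.1266
⟨phi⟩ = 0.57 × (0.6900 − 0.1266) / (0.53 × 3.2) = 0.57 × 0.3322 = 0.1894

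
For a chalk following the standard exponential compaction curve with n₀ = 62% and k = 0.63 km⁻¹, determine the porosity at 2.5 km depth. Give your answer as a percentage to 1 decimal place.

n = n₀·exp(−k·d) = 0.62 × exp(−0.63 × 2.5) = 0.62 × exp(−1.575)
  = 0.62 × 0.2070 = 0.1283

12.8%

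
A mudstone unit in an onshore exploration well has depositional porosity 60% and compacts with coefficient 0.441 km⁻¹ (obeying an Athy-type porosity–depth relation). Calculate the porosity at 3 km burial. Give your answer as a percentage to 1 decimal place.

16.0%

phi = phi₀·exp(−k·Z) = 0.6 × exp(−0.441 × 3) = 0.6 × exp(−1.323)
  = 0.6 × 0.2663 = 0.1598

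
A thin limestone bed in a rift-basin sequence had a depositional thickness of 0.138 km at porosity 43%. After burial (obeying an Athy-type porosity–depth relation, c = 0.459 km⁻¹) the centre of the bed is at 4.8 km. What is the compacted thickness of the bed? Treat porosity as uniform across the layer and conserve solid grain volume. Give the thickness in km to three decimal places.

0.083 km

Porosity at 4.8 km: φ = 0.43·exp(−0.459×4.8) = 0.0475
Solid-volume conservation: h(1−φ) = h₀(1−φ₀) ⇒ h = h₀·(1−φ₀)/(1−φ)
h = 0.138 × (1 − 0.43)/(1 − 0.0475) = 0.138 × 0.5984 = 0.0826 km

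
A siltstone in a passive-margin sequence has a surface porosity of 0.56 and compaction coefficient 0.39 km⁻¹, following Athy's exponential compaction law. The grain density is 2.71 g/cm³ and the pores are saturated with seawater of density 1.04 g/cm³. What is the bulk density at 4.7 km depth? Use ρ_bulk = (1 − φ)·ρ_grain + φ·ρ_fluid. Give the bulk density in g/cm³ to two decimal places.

Porosity at depth: n = 0.56·exp(−0.39×4.7) = 0.56×0.1599 = 0.0896
Bulk density: ρ_b = (1−n)ρ_g + n·ρ_f = 0.9104×2.71 + 0.0896×1.04
       = 2.467 + 0.093 = 2.560 g/cm³

2.56 g/cm³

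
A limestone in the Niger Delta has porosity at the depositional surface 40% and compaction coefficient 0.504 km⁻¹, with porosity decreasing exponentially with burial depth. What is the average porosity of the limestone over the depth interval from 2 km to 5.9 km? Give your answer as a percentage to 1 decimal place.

6.4%

⟨φ⟩ = (1/(Z₂−Z₁)) ∫ φ₀ e^(−βZ) dZ = φ₀·(e^(−β·Z₁) − e^(−β·Z₂)) / (β·(Z₂−Z₁))
e^(−0.504×2) = 0.3649; e^(−0.504×5.9) = 0.0511
⟨φ⟩ = 0.4 × (0.3649 − 0.0511) / (0.504 × 3.9) = 0.4 × 0.1597 = 0.0639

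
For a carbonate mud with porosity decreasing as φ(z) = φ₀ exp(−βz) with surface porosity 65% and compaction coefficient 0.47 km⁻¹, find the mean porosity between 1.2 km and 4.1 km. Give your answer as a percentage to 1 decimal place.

⟨φ⟩ = (1/(z₂−z₁)) ∫ φ₀ e^(−βz) dz = φ₀·(e^(−β·z₁) − e^(−β·z₂)) / (β·(z₂−z₁))
e^(−0.47×1.2) = 0.5689; e^(−0.47×4.1) = 0.1456
⟨φ⟩ = 0.65 × (0.5689 − 0.1456) / (0.47 × 2.9) = 0.65 × 0.3106 = 0.2019

20.2%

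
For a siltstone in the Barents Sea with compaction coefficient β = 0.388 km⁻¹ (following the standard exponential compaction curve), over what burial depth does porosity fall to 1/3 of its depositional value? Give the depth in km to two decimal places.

n/n₀ = 1/3 ⇒ exp(−β·d) = 1/3 ⇒ d = ln(3) / β
d = 1.0986 / 0.388 = 2.831 km

2.83 km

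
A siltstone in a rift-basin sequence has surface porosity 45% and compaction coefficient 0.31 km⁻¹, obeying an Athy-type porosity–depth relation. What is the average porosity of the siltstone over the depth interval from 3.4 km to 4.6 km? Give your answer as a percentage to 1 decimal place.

13.1%

⟨φ⟩ = (1/(Z₂−Z₁)) ∫ φ₀ e^(−kZ) dZ = φ₀·(e^(−k·Z₁) − e^(−k·Z₂)) / (k·(Z₂−Z₁))
e^(−0.31×3.4) = 0.3485; e^(−0.31×4.6) = 0.2403
⟨φ⟩ = 0.45 × (0.3485 − 0.2403) / (0.31 × 1.2) = 0.45 × 0.2911 = 0.1310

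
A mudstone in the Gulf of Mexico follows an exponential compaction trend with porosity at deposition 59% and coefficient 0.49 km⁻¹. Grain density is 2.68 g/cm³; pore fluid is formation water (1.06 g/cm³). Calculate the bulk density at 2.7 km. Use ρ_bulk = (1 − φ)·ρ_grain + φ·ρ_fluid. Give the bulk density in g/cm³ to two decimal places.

2.43 g/cm³

Porosity at depth: phi = 0.59·exp(−0.49×2.7) = 0.59×0.2663 = 0.1571
Bulk density: ρ_b = (1−phi)ρ_g + phi·ρ_f = 0.8429×2.68 + 0.1571×1.06
       = 2.259 + 0.167 = 2.425 g/cm³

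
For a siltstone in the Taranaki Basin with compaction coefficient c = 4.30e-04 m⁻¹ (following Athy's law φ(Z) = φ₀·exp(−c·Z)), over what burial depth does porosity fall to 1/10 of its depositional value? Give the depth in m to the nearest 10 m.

Working in km (1 km = 1000 m; c in km⁻¹ = c in m⁻¹ × 1000):
φ/φ₀ = 1/10 ⇒ exp(−c·Z) = 1/10 ⇒ Z = ln(10) / c
Z = 2.3026 / 0.43 = 5.355 km

5350 m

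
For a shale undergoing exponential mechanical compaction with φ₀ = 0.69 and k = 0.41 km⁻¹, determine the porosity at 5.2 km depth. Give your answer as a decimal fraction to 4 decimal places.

φ = φ₀·exp(−k·d) = 0.69 × exp(−0.41 × 5.2) = 0.69 × exp(−2.132)
  = 0.69 × 0.1186 = 0.0818

0.0818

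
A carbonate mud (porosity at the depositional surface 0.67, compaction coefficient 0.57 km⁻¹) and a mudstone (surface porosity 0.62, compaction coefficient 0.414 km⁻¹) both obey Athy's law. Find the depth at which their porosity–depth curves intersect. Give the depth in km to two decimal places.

0.50 km

Set phi₀ₐ e^(−cₐd) = phi₀ᵦ e^(−cᵦd) ⇒ ln(phi₀ₐ/phi₀ᵦ) = (cₐ − cᵦ)·d
d = ln(0.67/0.62) / (0.57 − 0.414) = 0.0776 / 0.156 = 0.497 km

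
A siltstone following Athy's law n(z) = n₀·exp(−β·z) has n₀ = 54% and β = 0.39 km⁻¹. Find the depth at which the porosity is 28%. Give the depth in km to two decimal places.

Invert Athy's law: z = ln(n₀/n) / β
z = ln(0.54/0.28) / 0.39 = ln(1.929) / 0.39 = 0.6568 / 0.39 = 1.684 km

1.68 km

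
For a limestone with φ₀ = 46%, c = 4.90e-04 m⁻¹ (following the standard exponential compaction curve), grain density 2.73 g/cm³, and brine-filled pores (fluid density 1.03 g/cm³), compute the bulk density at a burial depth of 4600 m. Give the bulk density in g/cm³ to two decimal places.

Working in km (1 km = 1000 m; c in km⁻¹ = c in m⁻¹ × 1000):
Porosity at depth: φ = 0.46·exp(−0.49×4.6) = 0.46×0.1050 = 0.0483
Bulk density: ρ_b = (1−φ)ρ_g + φ·ρ_f = 0.9517×2.73 + 0.0483×1.03
       = 2.598 + 0.050 = 2.648 g/cm³

2.65 g/cm³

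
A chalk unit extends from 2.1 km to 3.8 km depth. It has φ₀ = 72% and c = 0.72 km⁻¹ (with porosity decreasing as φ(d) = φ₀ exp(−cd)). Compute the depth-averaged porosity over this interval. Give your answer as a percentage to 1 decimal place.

9.2%

⟨φ⟩ = (1/(d₂−d₁)) ∫ φ₀ e^(−cd) dd = φ₀·(e^(−c·d₁) − e^(−c·d₂)) / (c·(d₂−d₁))
e^(−0.72×2.1) = 0.2205; e^(−0.72×3.8) = 0.0648
⟨φ⟩ = 0.72 × (0.2205 − 0.0648) / (0.72 × 1.7) = 0.72 × 0.1272 = 0.0916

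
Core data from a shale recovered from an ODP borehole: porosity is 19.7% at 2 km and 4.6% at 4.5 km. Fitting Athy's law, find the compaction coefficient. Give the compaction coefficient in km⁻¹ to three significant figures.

Athy: phi(z) = phi₀ e^(−cz) ⇒ phi₁/phi₂ = e^{c(z₂−z₁)} ⇒ c = ln(phi₁/phi₂)/(z₂−z₁)
c = ln(0.197/0.046) / (4.5 − 2) = ln(4.283) / 2.5 = 1.4546 / 2.5 = 0.5818 km⁻¹

0.582 km⁻¹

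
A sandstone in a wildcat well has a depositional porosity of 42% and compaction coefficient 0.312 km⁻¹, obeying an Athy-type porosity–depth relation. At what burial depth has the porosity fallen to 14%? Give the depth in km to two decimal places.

Invert Athy's law: z = ln(phi₀/phi) / β
z = ln(0.42/0.14) / 0.312 = ln(3) / 0.312 = 1.0986 / 0.312 = 3.521 km

3.52 km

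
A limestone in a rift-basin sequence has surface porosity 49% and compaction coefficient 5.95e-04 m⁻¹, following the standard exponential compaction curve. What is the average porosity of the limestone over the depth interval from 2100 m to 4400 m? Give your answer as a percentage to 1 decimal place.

Working in km (1 km = 1000 m; c in km⁻¹ = c in m⁻¹ × 1000):
⟨n⟩ = (1/(z₂−z₁)) ∫ n₀ e^(−cz) dz = n₀·(e^(−c·z₁) − e^(−c·z₂)) / (c·(z₂−z₁))
e^(−0.595×2.1) = 0.2866; e^(−0.595×4.4) = 0.0729
⟨n⟩ = 0.49 × (0.2866 − 0.0729) / (0.595 × 2.3) = 0.49 × 0.1562 = 0.0765

7.7%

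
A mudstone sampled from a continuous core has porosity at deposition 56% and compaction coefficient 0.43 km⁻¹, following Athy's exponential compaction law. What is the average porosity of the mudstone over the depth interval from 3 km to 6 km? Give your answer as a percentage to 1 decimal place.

⟨phi⟩ = (1/(d₂−d₁)) ∫ phi₀ e^(−cd) dd = phi₀·(e^(−c·d₁) − e^(−c·d₂)) / (c·(d₂−d₁))
e^(−0.43×3) = 0.2753; e^(−0.43×6) = 0.0758
⟨phi⟩ = 0.56 × (0.2753 − 0.0758) / (0.43 × 3) = 0.56 × 0.1546 = 0.0866

8.7%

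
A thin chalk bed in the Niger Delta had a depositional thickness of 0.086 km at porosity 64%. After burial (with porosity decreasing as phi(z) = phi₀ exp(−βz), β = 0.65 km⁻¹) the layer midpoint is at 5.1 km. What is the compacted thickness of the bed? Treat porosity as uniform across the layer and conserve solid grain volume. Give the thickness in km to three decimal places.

0.032 km

Porosity at 5.1 km: phi = 0.64·exp(−0.65×5.1) = 0.0233
Solid-volume conservation: h(1−phi) = h₀(1−phi₀) ⇒ h = h₀·(1−phi₀)/(1−phi)
h = 0.086 × (1 − 0.64)/(1 − 0.0233) = 0.086 × 0.3686 = 0.0317 km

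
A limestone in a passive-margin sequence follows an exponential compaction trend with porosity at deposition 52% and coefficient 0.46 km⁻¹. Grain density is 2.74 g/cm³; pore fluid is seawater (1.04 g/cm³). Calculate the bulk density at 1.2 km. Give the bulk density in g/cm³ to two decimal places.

Porosity at depth: phi = 0.52·exp(−0.46×1.2) = 0.52×0.5758 = 0.2994
Bulk density: ρ_b = (1−phi)ρ_g + phi·ρ_f = 0.7006×2.74 + 0.2994×1.04
       = 1.920 + 0.311 = 2.231 g/cm³

2.23 g/cm³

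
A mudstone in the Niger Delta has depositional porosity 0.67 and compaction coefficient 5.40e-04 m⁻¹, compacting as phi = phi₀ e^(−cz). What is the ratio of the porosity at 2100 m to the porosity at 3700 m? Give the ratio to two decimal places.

Working in km (1 km = 1000 m; c in km⁻¹ = c in m⁻¹ × 1000):
phi(z₁)/phi(z₂) = e^(−c·z₁)/e^(−c·z₂) = e^{c(z₂−z₁)}
= exp(0.54 × 1.6) = exp(0.864) = 2.3726

2.37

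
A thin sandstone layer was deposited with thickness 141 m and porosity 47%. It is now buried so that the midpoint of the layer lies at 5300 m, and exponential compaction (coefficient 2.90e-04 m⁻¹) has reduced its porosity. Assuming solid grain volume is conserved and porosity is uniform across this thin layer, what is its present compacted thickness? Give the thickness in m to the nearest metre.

Working in km (1 km = 1000 m; k in km⁻¹ = k in m⁻¹ × 1000):
Porosity at 5.3 km: n = 0.47·exp(−0.29×5.3) = 0.1011
Solid-volume conservation: h(1−n) = h₀(1−n₀) ⇒ h = h₀·(1−n₀)/(1−n)
h = 0.141 × (1 − 0.47)/(1 − 0.1011) = 0.141 × 0.5896 = 0.0831 km

83 m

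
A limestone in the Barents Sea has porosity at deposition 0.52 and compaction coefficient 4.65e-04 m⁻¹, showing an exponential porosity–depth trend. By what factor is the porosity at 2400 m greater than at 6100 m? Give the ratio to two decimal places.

Working in km (1 km = 1000 m; β in km⁻¹ = β in m⁻¹ × 1000):
phi(d₁)/phi(d₂) = e^(−β·d₁)/e^(−β·d₂) = e^{β(d₂−d₁)}
= exp(0.465 × 3.7) = exp(1.72) = 5.5873

5.59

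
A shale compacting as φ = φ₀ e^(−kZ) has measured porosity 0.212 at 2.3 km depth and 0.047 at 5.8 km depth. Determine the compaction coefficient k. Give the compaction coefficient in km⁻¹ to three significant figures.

Athy: φ(Z) = φ₀ e^(−kZ) ⇒ φ₁/φ₂ = e^{k(Z₂−Z₁)} ⇒ k = ln(φ₁/φ₂)/(Z₂−Z₁)
k = ln(0.212/0.047) / (5.8 − 2.3) = ln(4.511) / 3.5 = 1.5064 / 3.5 = 0.4304 km⁻¹

0.430 km⁻¹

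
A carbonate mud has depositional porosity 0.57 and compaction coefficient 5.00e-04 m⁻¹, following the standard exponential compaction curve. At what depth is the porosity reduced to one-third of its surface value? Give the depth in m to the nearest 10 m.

Working in km (1 km = 1000 m; c in km⁻¹ = c in m⁻¹ × 1000):
n/n₀ = 1/3 ⇒ exp(−c·Z) = 1/3 ⇒ Z = ln(3) / c
Z = 1.0986 / 0.5 = 2.197 km

2200 m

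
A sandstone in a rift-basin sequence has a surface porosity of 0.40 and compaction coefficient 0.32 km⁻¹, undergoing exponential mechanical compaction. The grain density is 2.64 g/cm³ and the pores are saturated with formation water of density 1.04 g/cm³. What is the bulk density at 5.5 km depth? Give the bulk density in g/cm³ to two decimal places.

Porosity at depth: phi = 0.4·exp(−0.32×5.5) = 0.4×0.1720 = 0.0688
Bulk density: ρ_b = (1−phi)ρ_g + phi·ρ_f = 0.9312×2.64 + 0.0688×1.04
       = 2.458 + 0.072 = 2.530 g/cm³

2.53 g/cm³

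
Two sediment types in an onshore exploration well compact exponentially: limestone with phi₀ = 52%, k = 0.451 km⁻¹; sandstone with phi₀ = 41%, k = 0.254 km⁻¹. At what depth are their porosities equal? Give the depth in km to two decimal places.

Set phi₀ₐ e^(−kₐd) = phi₀ᵦ e^(−kᵦd) ⇒ ln(phi₀ₐ/phi₀ᵦ) = (kₐ − kᵦ)·d
d = ln(0.52/0.41) / (0.451 − 0.254) = 0.2377 / 0.197 = 1.206 km

1.21 km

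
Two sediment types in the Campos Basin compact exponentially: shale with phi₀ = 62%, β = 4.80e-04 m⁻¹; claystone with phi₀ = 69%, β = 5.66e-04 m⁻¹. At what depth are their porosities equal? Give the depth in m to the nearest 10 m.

Working in km (1 km = 1000 m; β in km⁻¹ = β in m⁻¹ × 1000):
Set phi₀ₐ e^(−βₐd) = phi₀ᵦ e^(−βᵦd) ⇒ ln(phi₀ₐ/phi₀ᵦ) = (βₐ − βᵦ)·d
d = ln(0.62/0.69) / (0.48 − 0.566) = -0.1070 / -0.086 = 1.244 km

1240 m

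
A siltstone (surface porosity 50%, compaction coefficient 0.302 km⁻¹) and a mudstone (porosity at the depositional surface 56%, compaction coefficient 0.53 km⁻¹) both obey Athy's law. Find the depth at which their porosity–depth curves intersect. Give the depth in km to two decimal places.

Set n₀ₐ e^(−βₐz) = n₀ᵦ e^(−βᵦz) ⇒ ln(n₀ₐ/n₀ᵦ) = (βₐ − βᵦ)·z
z = ln(0.5/0.56) / (0.302 − 0.53) = -0.1133 / -0.228 = 0.497 km

0.50 km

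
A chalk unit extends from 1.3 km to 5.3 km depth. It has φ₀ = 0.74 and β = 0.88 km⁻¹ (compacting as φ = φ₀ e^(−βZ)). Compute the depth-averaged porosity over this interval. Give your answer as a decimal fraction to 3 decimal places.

0.065

⟨φ⟩ = (1/(Z₂−Z₁)) ∫ φ₀ e^(−βZ) dZ = φ₀·(e^(−β·Z₁) − e^(−β·Z₂)) / (β·(Z₂−Z₁))
e^(−0.88×1.3) = 0.3185; e^(−0.88×5.3) = 0.0094
⟨φ⟩ = 0.74 × (0.3185 − 0.0094) / (0.88 × 4) = 0.74 × 0.0878 = 0.0650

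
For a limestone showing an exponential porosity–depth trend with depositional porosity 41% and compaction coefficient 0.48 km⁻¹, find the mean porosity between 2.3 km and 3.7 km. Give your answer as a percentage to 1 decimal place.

⟨n⟩ = (1/(z₂−z₁)) ∫ n₀ e^(−βz) dz = n₀·(e^(−β·z₁) − e^(−β·z₂)) / (β·(z₂−z₁))
e^(−0.48×2.3) = 0.3315; e^(−0.48×3.7) = 0.1693
⟨n⟩ = 0.41 × (0.3315 − 0.1693) / (0.48 × 1.4) = 0.41 × 0.2414 = 0.0990

9.9%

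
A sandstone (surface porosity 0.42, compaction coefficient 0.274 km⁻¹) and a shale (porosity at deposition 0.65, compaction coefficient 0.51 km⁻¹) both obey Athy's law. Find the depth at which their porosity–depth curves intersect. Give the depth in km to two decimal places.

Set n₀ₐ e^(−kₐd) = n₀ᵦ e^(−kᵦd) ⇒ ln(n₀ₐ/n₀ᵦ) = (kₐ − kᵦ)·d
d = ln(0.42/0.65) / (0.274 − 0.51) = -0.4367 / -0.236 = 1.850 km

1.85 km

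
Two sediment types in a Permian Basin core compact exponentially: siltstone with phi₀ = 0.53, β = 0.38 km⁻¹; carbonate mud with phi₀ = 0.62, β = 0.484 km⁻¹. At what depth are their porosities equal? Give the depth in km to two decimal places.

Set phi₀ₐ e^(−βₐZ) = phi₀ᵦ e^(−βᵦZ) ⇒ ln(phi₀ₐ/phi₀ᵦ) = (βₐ − βᵦ)·Z
Z = ln(0.53/0.62) / (0.38 − 0.484) = -0.1568 / -0.104 = 1.508 km

1.51 km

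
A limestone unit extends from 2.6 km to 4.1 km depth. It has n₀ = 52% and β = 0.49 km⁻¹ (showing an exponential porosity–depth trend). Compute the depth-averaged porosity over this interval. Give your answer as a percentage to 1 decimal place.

10.3%

⟨n⟩ = (1/(d₂−d₁)) ∫ n₀ e^(−βd) dd = n₀·(e^(−β·d₁) − e^(−β·d₂)) / (β·(d₂−d₁))
e^(−0.49×2.6) = 0.2797; e^(−0.49×4.1) = 0.1341
⟨n⟩ = 0.52 × (0.2797 − 0.1341) / (0.49 × 1.5) = 0.52 × 0.1981 = 0.1030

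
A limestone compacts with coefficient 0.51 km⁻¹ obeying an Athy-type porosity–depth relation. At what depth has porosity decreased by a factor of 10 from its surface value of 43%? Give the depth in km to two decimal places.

4.51 km

phi/phi₀ = 1/10 ⇒ exp(−c·Z) = 1/10 ⇒ Z = ln(10) / c
Z = 2.3026 / 0.51 = 4.515 km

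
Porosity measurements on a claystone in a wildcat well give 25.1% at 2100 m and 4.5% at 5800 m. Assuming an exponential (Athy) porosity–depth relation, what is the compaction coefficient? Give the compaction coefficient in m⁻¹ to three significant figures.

0.000465 m⁻¹

Working in km (1 km = 1000 m; β in km⁻¹ = β in m⁻¹ × 1000):
Athy: φ(z) = φ₀ e^(−βz) ⇒ φ₁/φ₂ = e^{β(z₂−z₁)} ⇒ β = ln(φ₁/φ₂)/(z₂−z₁)
β = ln(0.251/0.045) / (5.8 − 2.1) = ln(5.578) / 3.7 = 1.7188 / 3.7 = 0.4645 km⁻¹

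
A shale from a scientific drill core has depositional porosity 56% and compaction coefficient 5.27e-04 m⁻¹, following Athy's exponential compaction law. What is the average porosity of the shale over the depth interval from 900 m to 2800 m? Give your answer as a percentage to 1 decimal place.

Working in km (1 km = 1000 m; β in km⁻¹ = β in m⁻¹ × 1000):
⟨phi⟩ = (1/(z₂−z₁)) ∫ phi₀ e^(−βz) dz = phi₀·(e^(−β·z₁) − e^(−β·z₂)) / (β·(z₂−z₁))
e^(−0.527×0.9) = 0.6223; e^(−0.527×2.8) = 0.2286
⟨phi⟩ = 0.56 × (0.6223 − 0.2286) / (0.527 × 1.9) = 0.56 × 0.3932 = 0.2202

22.0%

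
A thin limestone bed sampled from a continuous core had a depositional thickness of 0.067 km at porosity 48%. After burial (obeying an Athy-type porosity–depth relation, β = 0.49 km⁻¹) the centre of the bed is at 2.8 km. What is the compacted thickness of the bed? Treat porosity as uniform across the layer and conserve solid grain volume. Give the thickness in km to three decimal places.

Porosity at 2.8 km: phi = 0.48·exp(−0.49×2.8) = 0.1217
Solid-volume conservation: h(1−phi) = h₀(1−phi₀) ⇒ h = h₀·(1−phi₀)/(1−phi)
h = 0.067 × (1 − 0.48)/(1 − 0.1217) = 0.067 × 0.5921 = 0.0397 km

0.040 km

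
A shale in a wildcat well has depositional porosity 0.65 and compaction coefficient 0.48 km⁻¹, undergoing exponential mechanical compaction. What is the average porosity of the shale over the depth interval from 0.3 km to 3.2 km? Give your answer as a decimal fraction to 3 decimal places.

⟨n⟩ = (1/(d₂−d₁)) ∫ n₀ e^(−cd) dd = n₀·(e^(−c·d₁) − e^(−c·d₂)) / (c·(d₂−d₁))
e^(−0.48×0.3) = 0.8659; e^(−0.48×3.2) = 0.2152
⟨n⟩ = 0.65 × (0.8659 − 0.2152) / (0.48 × 2.9) = 0.65 × 0.4674 = 0.3038

0.304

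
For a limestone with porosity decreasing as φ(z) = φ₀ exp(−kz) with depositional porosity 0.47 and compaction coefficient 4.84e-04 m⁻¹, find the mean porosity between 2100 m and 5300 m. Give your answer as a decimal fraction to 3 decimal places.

0.086

Working in km (1 km = 1000 m; k in km⁻¹ = k in m⁻¹ × 1000):
⟨φ⟩ = (1/(z₂−z₁)) ∫ φ₀ e^(−kz) dz = φ₀·(e^(−k·z₁) − e^(−k·z₂)) / (k·(z₂−z₁))
e^(−0.484×2.1) = 0.3619; e^(−0.484×5.3) = 0.0769
⟨φ⟩ = 0.47 × (0.3619 − 0.0769) / (0.484 × 3.2) = 0.47 × 0.1840 = 0.0865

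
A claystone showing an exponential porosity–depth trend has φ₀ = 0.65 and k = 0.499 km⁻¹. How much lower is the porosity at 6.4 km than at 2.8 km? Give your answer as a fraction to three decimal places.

0.134

φ(2.8) = 0.65·e^(−0.499×2.8) = 0.1607
φ(6.4) = 0.65·e^(−0.499×6.4) = 0.0267
Δφ = 0.1607 − 0.0267 = 0.1341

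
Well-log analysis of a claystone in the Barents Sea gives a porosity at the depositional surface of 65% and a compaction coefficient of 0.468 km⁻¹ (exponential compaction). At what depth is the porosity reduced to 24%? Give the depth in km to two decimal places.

Invert Athy's law: z = ln(n₀/n) / k
z = ln(0.65/0.24) / 0.468 = ln(2.708) / 0.468 = 0.9963 / 0.468 = 2.129 km

2.13 km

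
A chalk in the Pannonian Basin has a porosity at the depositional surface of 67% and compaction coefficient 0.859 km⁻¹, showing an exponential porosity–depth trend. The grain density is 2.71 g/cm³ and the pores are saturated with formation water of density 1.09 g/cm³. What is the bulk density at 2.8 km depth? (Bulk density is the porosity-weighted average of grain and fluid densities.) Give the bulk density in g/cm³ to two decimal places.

Porosity at depth: φ = 0.67·exp(−0.859×2.8) = 0.67×0.0902 = 0.0605
Bulk density: ρ_b = (1−φ)ρ_g + φ·ρ_f = 0.9395×2.71 + 0.0605×1.09
       = 2.546 + 0.066 = 2.612 g/cm³

2.61 g/cm³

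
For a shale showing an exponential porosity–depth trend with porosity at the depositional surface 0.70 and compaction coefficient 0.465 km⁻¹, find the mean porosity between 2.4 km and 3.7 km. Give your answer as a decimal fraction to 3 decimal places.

0.172

⟨n⟩ = (1/(Z₂−Z₁)) ∫ n₀ e^(−kZ) dZ = n₀·(e^(−k·Z₁) − e^(−k·Z₂)) / (k·(Z₂−Z₁))
e^(−0.465×2.4) = 0.3276; e^(−0.465×3.7) = 0.1790
⟨n⟩ = 0.7 × (0.3276 − 0.1790) / (0.465 × 1.3) = 0.7 × 0.2458 = 0.1721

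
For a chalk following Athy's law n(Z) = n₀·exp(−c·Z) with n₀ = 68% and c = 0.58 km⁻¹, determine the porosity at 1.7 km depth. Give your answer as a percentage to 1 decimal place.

25.4%

n = n₀·exp(−c·Z) = 0.68 × exp(−0.58 × 1.7) = 0.68 × exp(−0.986)
  = 0.68 × 0.3731 = 0.2537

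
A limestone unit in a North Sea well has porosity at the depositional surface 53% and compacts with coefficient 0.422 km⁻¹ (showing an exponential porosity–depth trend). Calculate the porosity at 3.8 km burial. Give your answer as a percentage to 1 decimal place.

n = n₀·exp(−c·z) = 0.53 × exp(−0.422 × 3.8) = 0.53 × exp(−1.604)
  = 0.53 × 0.2012 = 0.1066

10.7%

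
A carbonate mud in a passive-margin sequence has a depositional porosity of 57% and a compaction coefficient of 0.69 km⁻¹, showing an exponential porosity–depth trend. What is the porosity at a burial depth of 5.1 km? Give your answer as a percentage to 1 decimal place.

1.7%

φ = φ₀·exp(−β·Z) = 0.57 × exp(−0.69 × 5.1) = 0.57 × exp(−3.519)
  = 0.57 × 0.0296 = 0.0169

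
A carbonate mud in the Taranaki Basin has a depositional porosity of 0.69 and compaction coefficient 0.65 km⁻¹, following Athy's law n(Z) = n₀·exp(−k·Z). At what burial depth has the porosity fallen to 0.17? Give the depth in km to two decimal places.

2.16 km

Invert Athy's law: Z = ln(n₀/n) / k
Z = ln(0.69/0.17) / 0.65 = ln(4.059) / 0.65 = 1.4009 / 0.65 = 2.155 km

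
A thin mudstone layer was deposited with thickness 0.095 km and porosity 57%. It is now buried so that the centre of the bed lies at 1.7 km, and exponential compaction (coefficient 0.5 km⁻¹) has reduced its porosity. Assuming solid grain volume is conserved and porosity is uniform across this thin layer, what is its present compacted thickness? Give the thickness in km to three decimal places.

Porosity at 1.7 km: n = 0.57·exp(−0.5×1.7) = 0.2436
Solid-volume conservation: h(1−n) = h₀(1−n₀) ⇒ h = h₀·(1−n₀)/(1−n)
h = 0.095 × (1 − 0.57)/(1 − 0.2436) = 0.095 × 0.5685 = 0.0540 km

0.054 km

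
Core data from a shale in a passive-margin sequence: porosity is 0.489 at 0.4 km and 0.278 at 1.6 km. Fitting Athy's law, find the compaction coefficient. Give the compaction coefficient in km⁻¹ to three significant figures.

0.471 km⁻¹

Athy: n(d) = n₀ e^(−kd) ⇒ n₁/n₂ = e^{k(d₂−d₁)} ⇒ k = ln(n₁/n₂)/(d₂−d₁)
k = ln(0.489/0.278) / (1.6 − 0.4) = ln(1.759) / 1.2 = 0.5647 / 1.2 = 0.4706 km⁻¹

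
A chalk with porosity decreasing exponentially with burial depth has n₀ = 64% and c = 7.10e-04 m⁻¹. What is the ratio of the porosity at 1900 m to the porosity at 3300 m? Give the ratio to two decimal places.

2.70

Working in km (1 km = 1000 m; c in km⁻¹ = c in m⁻¹ × 1000):
n(Z₁)/n(Z₂) = e^(−c·Z₁)/e^(−c·Z₂) = e^{c(Z₂−Z₁)}
= exp(0.71 × 1.4) = exp(0.994) = 2.7020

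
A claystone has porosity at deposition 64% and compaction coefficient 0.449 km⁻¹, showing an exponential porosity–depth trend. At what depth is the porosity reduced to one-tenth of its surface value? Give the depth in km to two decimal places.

5.13 km

φ/φ₀ = 1/10 ⇒ exp(−k·Z) = 1/10 ⇒ Z = ln(10) / k
Z = 2.3026 / 0.449 = 5.128 km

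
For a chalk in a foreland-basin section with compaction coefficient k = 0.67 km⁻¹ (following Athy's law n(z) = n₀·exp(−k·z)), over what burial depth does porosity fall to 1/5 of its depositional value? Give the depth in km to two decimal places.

2.40 km

n/n₀ = 1/5 ⇒ exp(−k·z) = 1/5 ⇒ z = ln(5) / k
z = 1.6094 / 0.67 = 2.402 km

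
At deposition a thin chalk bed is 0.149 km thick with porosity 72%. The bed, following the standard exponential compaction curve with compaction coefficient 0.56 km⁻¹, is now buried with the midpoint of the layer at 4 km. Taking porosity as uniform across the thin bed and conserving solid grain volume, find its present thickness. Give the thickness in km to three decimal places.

Porosity at 4 km: n = 0.72·exp(−0.56×4) = 0.0767
Solid-volume conservation: h(1−n) = h₀(1−n₀) ⇒ h = h₀·(1−n₀)/(1−n)
h = 0.149 × (1 − 0.72)/(1 − 0.0767) = 0.149 × 0.3032 = 0.0452 km

0.045 km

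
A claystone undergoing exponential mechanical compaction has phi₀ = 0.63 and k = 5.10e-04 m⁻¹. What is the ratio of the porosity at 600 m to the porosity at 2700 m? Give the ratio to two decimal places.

2.92

Working in km (1 km = 1000 m; k in km⁻¹ = k in m⁻¹ × 1000):
phi(Z₁)/phi(Z₂) = e^(−k·Z₁)/e^(−k·Z₂) = e^{k(Z₂−Z₁)}
= exp(0.51 × 2.1) = exp(1.071) = 2.9183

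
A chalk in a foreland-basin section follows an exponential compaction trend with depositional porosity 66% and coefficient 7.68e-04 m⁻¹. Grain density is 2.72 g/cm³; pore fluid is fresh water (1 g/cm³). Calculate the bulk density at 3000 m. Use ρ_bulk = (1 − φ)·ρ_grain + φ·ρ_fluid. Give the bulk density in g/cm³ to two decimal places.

2.61 g/cm³

Working in km (1 km = 1000 m; k in km⁻¹ = k in m⁻¹ × 1000):
Porosity at depth: φ = 0.66·exp(−0.768×3) = 0.66×0.0999 = 0.0659
Bulk density: ρ_b = (1−φ)ρ_g + φ·ρ_f = 0.9341×2.72 + 0.0659×1
       = 2.541 + 0.066 = 2.607 g/cm³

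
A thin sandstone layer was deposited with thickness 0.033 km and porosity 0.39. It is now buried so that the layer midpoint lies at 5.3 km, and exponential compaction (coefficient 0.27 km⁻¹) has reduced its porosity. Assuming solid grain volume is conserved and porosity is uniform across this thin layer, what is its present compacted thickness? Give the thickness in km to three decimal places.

Porosity at 5.3 km: phi = 0.39·exp(−0.27×5.3) = 0.0932
Solid-volume conservation: h(1−phi) = h₀(1−phi₀) ⇒ h = h₀·(1−phi₀)/(1−phi)
h = 0.033 × (1 − 0.39)/(1 − 0.0932) = 0.033 × 0.6727 = 0.0222 km

0.022 km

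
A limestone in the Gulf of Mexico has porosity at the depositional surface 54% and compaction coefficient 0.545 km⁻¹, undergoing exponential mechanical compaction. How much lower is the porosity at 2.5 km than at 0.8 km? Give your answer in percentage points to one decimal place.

φ(0.8) = 0.54·e^(−0.545×0.8) = 0.3492
φ(2.5) = 0.54·e^(−0.545×2.5) = 0.1383
Δφ = 0.3492 − 0.1383 = 0.2109

21.1 percentage points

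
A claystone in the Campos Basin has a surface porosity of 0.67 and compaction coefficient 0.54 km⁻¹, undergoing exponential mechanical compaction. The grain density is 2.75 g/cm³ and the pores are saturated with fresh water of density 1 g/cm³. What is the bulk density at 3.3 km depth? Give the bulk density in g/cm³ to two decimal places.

Porosity at depth: phi = 0.67·exp(−0.54×3.3) = 0.67×0.1683 = 0.1128
Bulk density: ρ_b = (1−phi)ρ_g + phi·ρ_f = 0.8872×2.75 + 0.1128×1
       = 2.440 + 0.113 = 2.553 g/cm³

2.55 g/cm³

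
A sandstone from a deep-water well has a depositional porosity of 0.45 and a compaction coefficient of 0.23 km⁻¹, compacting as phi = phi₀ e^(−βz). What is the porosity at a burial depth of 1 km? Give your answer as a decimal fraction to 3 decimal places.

0.358

phi = phi₀·exp(−β·z) = 0.45 × exp(−0.23 × 1) = 0.45 × exp(−0.23)
  = 0.45 × 0.7945 = 0.3575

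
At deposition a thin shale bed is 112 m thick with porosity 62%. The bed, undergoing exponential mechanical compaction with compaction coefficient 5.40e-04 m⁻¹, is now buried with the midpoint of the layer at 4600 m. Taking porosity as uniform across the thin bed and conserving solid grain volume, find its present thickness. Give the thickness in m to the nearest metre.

45 m

Working in km (1 km = 1000 m; β in km⁻¹ = β in m⁻¹ × 1000):
Porosity at 4.6 km: φ = 0.62·exp(−0.54×4.6) = 0.0517
Solid-volume conservation: h(1−φ) = h₀(1−φ₀) ⇒ h = h₀·(1−φ₀)/(1−φ)
h = 0.112 × (1 − 0.62)/(1 − 0.0517) = 0.112 × 0.4007 = 0.0449 km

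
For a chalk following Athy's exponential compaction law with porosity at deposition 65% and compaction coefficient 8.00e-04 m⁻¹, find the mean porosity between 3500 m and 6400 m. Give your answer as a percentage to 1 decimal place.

1.5%

Working in km (1 km = 1000 m; c in km⁻¹ = c in m⁻¹ × 1000):
⟨φ⟩ = (1/(Z₂−Z₁)) ∫ φ₀ e^(−cZ) dZ = φ₀·(e^(−c·Z₁) − e^(−c·Z₂)) / (c·(Z₂−Z₁))
e^(−0.8×3.5) = 0.0608; e^(−0.8×6.4) = 0.0060
⟨φ⟩ = 0.65 × (0.0608 − 0.0060) / (0.8 × 2.9) = 0.65 × 0.0236 = 0.0154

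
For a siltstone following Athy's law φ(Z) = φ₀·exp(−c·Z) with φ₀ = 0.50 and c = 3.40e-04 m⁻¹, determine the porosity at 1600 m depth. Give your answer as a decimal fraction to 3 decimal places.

0.290

Working in km (1 km = 1000 m; c in km⁻¹ = c in m⁻¹ × 1000):
φ = φ₀·exp(−c·Z) = 0.5 × exp(−0.34 × 1.6) = 0.5 × exp(−0.544)
  = 0.5 × 0.5804 = 0.2902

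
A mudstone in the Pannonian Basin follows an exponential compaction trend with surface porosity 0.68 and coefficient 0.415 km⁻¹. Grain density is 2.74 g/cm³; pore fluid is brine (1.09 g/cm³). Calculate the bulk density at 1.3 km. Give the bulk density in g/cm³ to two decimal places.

Porosity at depth: phi = 0.68·exp(−0.415×1.3) = 0.68×0.5830 = 0.3965
Bulk density: ρ_b = (1−phi)ρ_g + phi·ρ_f = 0.6035×2.74 + 0.3965×1.09
       = 1.654 + 0.432 = 2.086 g/cm³

2.09 g/cm³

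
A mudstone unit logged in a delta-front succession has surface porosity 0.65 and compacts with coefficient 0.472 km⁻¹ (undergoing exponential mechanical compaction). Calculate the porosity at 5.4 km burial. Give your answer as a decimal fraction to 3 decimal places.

0.051

φ = φ₀·exp(−β·Z) = 0.65 × exp(−0.472 × 5.4) = 0.65 × exp(−2.549)
  = 0.65 × 0.0782 = 0.0508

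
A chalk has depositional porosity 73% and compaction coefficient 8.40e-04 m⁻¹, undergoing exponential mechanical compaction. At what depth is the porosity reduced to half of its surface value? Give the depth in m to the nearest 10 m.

Working in km (1 km = 1000 m; c in km⁻¹ = c in m⁻¹ × 1000):
n/n₀ = 1/2 ⇒ exp(−c·d) = 1/2 ⇒ d = ln(2) / c
d = 0.6931 / 0.84 = 0.825 km

830 m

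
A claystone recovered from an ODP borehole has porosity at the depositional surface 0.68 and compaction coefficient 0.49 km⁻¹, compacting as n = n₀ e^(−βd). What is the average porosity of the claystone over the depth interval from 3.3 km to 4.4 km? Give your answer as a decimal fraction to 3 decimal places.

⟨n⟩ = (1/(d₂−d₁)) ∫ n₀ e^(−βd) dd = n₀·(e^(−β·d₁) − e^(−β·d₂)) / (β·(d₂−d₁))
e^(−0.49×3.3) = 0.1985; e^(−0.49×4.4) = 0.1158
⟨n⟩ = 0.68 × (0.1985 − 0.1158) / (0.49 × 1.1) = 0.68 × 0.1534 = 0.1043

0.104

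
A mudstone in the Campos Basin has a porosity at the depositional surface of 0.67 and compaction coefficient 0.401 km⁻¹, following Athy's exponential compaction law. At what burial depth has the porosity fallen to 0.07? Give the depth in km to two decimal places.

Invert Athy's law: z = ln(n₀/n) / c
z = ln(0.67/0.07) / 0.401 = ln(9.571) / 0.401 = 2.2588 / 0.401 = 5.633 km

5.63 km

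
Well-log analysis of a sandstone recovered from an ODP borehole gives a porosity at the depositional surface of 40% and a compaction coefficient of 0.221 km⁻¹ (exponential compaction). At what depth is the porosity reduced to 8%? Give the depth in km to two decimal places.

Invert Athy's law: z = ln(φ₀/φ) / β
z = ln(0.4/0.08) / 0.221 = ln(5) / 0.221 = 1.6094 / 0.221 = 7.283 km

7.28 km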